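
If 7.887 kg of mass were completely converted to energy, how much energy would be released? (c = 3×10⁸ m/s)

Using E = mc²:
c² = (3×10⁸)² = 9×10¹⁶ m²/s²
E = 7.887 × 9×10¹⁶ = 7.098×10¹⁷ J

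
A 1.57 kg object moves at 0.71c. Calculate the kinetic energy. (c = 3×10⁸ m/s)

γ = 1/√(1 - 0.71²) = 1.420
γ - 1 = 0.4200
KE = (γ-1)mc² = 0.4200 × 1.57 × (3×10⁸)² = 5.935×10¹⁶ J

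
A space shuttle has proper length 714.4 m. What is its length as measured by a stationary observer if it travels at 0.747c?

Proper length L₀ = 714.4 m
γ = 1/√(1 - 0.747²) = 1.504
L = L₀/γ = 714.4/1.504 = 475.0 m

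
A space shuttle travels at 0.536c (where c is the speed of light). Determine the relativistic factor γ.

v/c = 0.536, so (v/c)² = 0.287296
1 - (v/c)² = 0.712704
γ = 1/√(0.712704) = 1.185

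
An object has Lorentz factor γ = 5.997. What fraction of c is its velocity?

From γ = 1/√(1 - v²/c²):
1/γ² = 1/5.997² = 0.02781
v²/c² = 1 - 0.02781 = 0.9722
v/c = √(0.9722) = 0.9860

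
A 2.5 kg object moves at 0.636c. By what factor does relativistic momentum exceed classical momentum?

p_rel = γmv, p_class = mv
Ratio = γ = 1/√(1 - 0.636²) = 1.296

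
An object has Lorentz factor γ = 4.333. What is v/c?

From γ = 1/√(1 - v²/c²):
1/γ² = 1/4.333² = 0.05326
v²/c² = 1 - 0.05326 = 0.9467
v/c = √(0.9467) = 0.9730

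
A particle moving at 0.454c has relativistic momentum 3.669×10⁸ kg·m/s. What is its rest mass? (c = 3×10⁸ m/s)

γ = 1/√(1 - 0.454²) = 1.1223
v = 0.454 × 3×10⁸ = 1.362×10⁸ m/s
m = p/(γv) = 3.669×10⁸/(1.1223 × 1.362×10⁸) = 2.400 kg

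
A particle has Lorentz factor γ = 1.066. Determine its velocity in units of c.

From γ = 1/√(1 - v²/c²):
1/γ² = 1/1.066² = 0.8800
v²/c² = 1 - 0.8800 = 0.1200
v/c = √(0.1200) = 0.3464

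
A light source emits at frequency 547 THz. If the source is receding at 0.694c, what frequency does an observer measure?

β = v/c = 0.694
(1-β)/(1+β) = 0.306/1.694 = 0.1806
Doppler factor = √(0.1806) = 0.4250
f_obs = 547 × 0.4250 = 232.5 THz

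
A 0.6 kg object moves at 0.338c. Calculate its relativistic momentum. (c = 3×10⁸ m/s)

γ = 1/√(1 - 0.338²) = 1.0625
v = 0.338 × 3×10⁸ = 1.014×10⁸ m/s
p = γmv = 1.0625 × 0.6 × 1.014×10⁸ = 6.464×10⁷ kg·m/s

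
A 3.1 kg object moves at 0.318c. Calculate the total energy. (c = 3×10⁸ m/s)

γ = 1/√(1 - 0.318²) = 1.055
mc² = 3.1 × (3×10⁸)² = 2.790×10¹⁷ J
E = γmc² = 1.055 × 2.790×10¹⁷ = 2.943×10¹⁷ J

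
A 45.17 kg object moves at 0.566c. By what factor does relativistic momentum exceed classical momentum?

p_rel = γmv, p_class = mv
Ratio = γ = 1/√(1 - 0.566²) = 1.213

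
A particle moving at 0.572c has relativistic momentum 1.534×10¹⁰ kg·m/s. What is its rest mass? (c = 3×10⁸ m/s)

γ = 1/√(1 - 0.572²) = 1.219
v = 0.572 × 3×10⁸ = 1.716×10⁸ m/s
m = p/(γv) = 1.534×10¹⁰/(1.219 × 1.716×10⁸) = 73.33 kg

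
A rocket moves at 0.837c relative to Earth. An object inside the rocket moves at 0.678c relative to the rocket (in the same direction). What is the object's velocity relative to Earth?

u = (u' + v)/(1 + u'v/c²)
Numerator: 0.678 + 0.837 = 1.515
Denominator: 1 + 0.567486 = 1.567486
u = 1.515/1.567486 = 0.9665c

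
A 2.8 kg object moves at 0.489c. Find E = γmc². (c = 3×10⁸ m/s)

γ = 1/√(1 - 0.489²) = 1.1464
mc² = 2.8 × (3×10⁸)² = 2.520×10¹⁷ J
E = γmc² = 1.1464 × 2.520×10¹⁷ = 2.889×10¹⁷ J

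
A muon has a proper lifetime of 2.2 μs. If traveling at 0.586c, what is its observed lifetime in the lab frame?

Proper lifetime τ₀ = 2.2 μs
γ = 1/√(1 - 0.586²) = 1.234
τ = γτ₀ = 1.234 × 2.2 μs = 2.715 μs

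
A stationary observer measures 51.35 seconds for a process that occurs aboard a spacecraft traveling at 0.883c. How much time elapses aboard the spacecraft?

Dilated time Δt = 51.35 seconds
γ = 1/√(1 - 0.883²) = 2.131
Δt₀ = Δt/γ = 51.35/2.131 = 24.10 seconds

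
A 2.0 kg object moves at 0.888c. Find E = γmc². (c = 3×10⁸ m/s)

γ = 1/√(1 - 0.888²) = 2.1747
mc² = 2.0 × (3×10⁸)² = 1.800×10¹⁷ J
E = γmc² = 2.1747 × 1.800×10¹⁷ = 3.914×10¹⁷ J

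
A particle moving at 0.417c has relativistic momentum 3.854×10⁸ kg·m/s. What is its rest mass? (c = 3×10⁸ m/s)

γ = 1/√(1 - 0.417²) = 1.1002
v = 0.417 × 3×10⁸ = 1.251×10⁸ m/s
m = p/(γv) = 3.854×10⁸/(1.1002 × 1.251×10⁸) = 2.800 kg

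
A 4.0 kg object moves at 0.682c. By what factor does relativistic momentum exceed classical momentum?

p_rel = γmv, p_class = mv
Ratio = γ = 1/√(1 - 0.682²) = 1.367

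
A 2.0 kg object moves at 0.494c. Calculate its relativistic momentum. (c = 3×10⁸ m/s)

γ = 1/√(1 - 0.494²) = 1.150
v = 0.494 × 3×10⁸ = 1.482×10⁸ m/s
p = γmv = 1.150 × 2.0 × 1.482×10⁸ = 3.409×10⁸ kg·m/s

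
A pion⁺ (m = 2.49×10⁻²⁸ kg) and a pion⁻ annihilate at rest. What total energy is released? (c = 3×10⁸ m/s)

Both particles have the same rest mass, so total mass = 2m
E = 2m·c² = 2 × 2.49×10⁻²⁸ × (3×10⁸)²
= 2 × 2.49×10⁻²⁸ × 9×10¹⁶
= 4.482×10⁻¹¹ J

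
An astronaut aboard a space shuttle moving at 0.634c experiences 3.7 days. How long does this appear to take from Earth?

Proper time Δt₀ = 3.7 days
γ = 1/√(1 - 0.634²) = 1.293
Δt = γΔt₀ = 1.293 × 3.7 = 4.784 days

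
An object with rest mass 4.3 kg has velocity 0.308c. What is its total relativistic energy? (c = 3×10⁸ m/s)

γ = 1/√(1 - 0.308²) = 1.0511
mc² = 4.3 × (3×10⁸)² = 3.870×10¹⁷ J
E = γmc² = 1.0511 × 3.870×10¹⁷ = 4.068×10¹⁷ J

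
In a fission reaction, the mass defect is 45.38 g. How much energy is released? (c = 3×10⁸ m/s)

Convert mass defect: Δm = 45.38 g = 0.04538 kg
E = Δm·c² = 0.04538 × (3×10⁸)²
= 0.04538 × 9×10¹⁶ = 4.084×10¹⁵ J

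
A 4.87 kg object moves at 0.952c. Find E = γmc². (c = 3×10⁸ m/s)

γ = 1/√(1 - 0.952²) = 3.267
mc² = 4.87 × (3×10⁸)² = 4.383×10¹⁷ J
E = γmc² = 3.267 × 4.383×10¹⁷ = 1.432×10¹⁸ J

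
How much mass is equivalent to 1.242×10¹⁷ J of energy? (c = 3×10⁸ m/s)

From E = mc², we get m = E/c²
c² = (3×10⁸)² = 9×10¹⁶ m²/s²
m = 1.242×10¹⁷ / 9×10¹⁶ = 1.380 kg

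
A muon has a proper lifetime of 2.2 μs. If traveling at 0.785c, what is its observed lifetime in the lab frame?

Proper lifetime τ₀ = 2.2 μs
γ = 1/√(1 - 0.785²) = 1.614
τ = γτ₀ = 1.614 × 2.2 μs = 3.551 μs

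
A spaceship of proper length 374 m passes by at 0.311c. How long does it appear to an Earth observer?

Proper length L₀ = 374 m
γ = 1/√(1 - 0.311²) = 1.052
L = L₀/γ = 374/1.052 = 355.5 m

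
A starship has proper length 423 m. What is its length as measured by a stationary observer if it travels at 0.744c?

Proper length L₀ = 423 m
γ = 1/√(1 - 0.744²) = 1.497
L = L₀/γ = 423/1.497 = 282.6 m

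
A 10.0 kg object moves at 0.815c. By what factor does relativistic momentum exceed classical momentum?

p_rel = γmv, p_class = mv
Ratio = γ = 1/√(1 - 0.815²) = 1.726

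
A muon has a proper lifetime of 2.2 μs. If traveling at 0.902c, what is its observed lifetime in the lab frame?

Proper lifetime τ₀ = 2.2 μs
γ = 1/√(1 - 0.902²) = 2.3162
τ = γτ₀ = 2.3162 × 2.2 μs = 5.096 μs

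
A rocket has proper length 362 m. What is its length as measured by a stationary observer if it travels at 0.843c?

Proper length L₀ = 362 m
γ = 1/√(1 - 0.843²) = 1.859
L = L₀/γ = 362/1.859 = 194.7 m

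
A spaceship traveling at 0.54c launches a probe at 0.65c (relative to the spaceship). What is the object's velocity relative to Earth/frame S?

u = (u' + v)/(1 + u'v/c²)
Numerator: 0.65 + 0.54 = 1.19
Denominator: 1 + 0.351 = 1.351
u = 1.19/1.351 = 0.8808c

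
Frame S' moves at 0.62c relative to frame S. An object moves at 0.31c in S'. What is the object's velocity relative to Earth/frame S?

u = (u' + v)/(1 + u'v/c²)
Numerator: 0.31 + 0.62 = 0.93
Denominator: 1 + 0.1922 = 1.1922
u = 0.93/1.1922 = 0.7801c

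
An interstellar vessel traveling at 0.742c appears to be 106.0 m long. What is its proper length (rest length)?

Contracted length L = 106.0 m
γ = 1/√(1 - 0.742²) = 1.4916
L₀ = γL = 1.4916 × 106.0 = 158.1 m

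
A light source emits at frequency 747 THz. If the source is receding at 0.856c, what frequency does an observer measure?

β = v/c = 0.856
(1-β)/(1+β) = 0.144/1.856 = 0.077586
Doppler factor = √(0.077586) = 0.27854
f_obs = 747 × 0.27854 = 208.1 THz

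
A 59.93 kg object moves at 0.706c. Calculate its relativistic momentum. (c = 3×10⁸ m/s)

γ = 1/√(1 - 0.706²) = 1.412
v = 0.706 × 3×10⁸ = 2.118×10⁸ m/s
p = γmv = 1.412 × 59.93 × 2.118×10⁸ = 1.792×10¹⁰ kg·m/s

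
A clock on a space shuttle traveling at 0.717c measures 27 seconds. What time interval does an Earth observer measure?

Proper time Δt₀ = 27 seconds
γ = 1/√(1 - 0.717²) = 1.4346
Δt = γΔt₀ = 1.4346 × 27 = 38.73 seconds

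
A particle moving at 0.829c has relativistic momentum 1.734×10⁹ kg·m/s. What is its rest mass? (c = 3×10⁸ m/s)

γ = 1/√(1 - 0.829²) = 1.788
v = 0.829 × 3×10⁸ = 2.487×10⁸ m/s
m = p/(γv) = 1.734×10⁹/(1.788 × 2.487×10⁸) = 3.899 kg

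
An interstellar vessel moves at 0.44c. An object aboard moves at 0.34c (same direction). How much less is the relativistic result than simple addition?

Classical: u' + v = 0.34 + 0.44 = 0.78c
Relativistic: u = (0.34 + 0.44)/(1 + 0.1496) = 0.78/1.1496 = 0.6785c
Difference: 0.78 - 0.6785 = 0.1015c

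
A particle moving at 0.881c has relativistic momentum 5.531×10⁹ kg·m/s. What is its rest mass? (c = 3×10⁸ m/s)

γ = 1/√(1 - 0.881²) = 2.1136
v = 0.881 × 3×10⁸ = 2.643×10⁸ m/s
m = p/(γv) = 5.531×10⁹/(2.1136 × 2.643×10⁸) = 9.901 kg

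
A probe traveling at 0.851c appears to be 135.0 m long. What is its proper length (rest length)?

Contracted length L = 135.0 m
γ = 1/√(1 - 0.851²) = 1.9042
L₀ = γL = 1.9042 × 135.0 = 257.1 m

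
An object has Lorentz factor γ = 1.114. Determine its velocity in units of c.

From γ = 1/√(1 - v²/c²):
1/γ² = 1/1.114² = 0.8058
v²/c² = 1 - 0.8058 = 0.1942
v/c = √(0.1942) = 0.4407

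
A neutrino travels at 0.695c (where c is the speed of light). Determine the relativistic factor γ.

v/c = 0.695, so (v/c)² = 0.483025
1 - (v/c)² = 0.516975
γ = 1/√(0.516975) = 1.391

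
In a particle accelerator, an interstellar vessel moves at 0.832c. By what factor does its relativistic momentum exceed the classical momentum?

p_rel = γmv, p_class = mv
Ratio = γ = 1/√(1 - 0.832²)
= 1/√(0.307776) = 1.803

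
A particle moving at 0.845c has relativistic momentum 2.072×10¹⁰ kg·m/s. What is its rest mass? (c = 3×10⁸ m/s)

γ = 1/√(1 - 0.845²) = 1.870
v = 0.845 × 3×10⁸ = 2.535×10⁸ m/s
m = p/(γv) = 2.072×10¹⁰/(1.870 × 2.535×10⁸) = 43.71 kg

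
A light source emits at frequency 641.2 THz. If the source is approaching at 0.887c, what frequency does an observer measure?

β = v/c = 0.887
(1+β)/(1-β) = 1.887/0.113 = 16.699
Doppler factor = √(16.699) = 4.086
f_obs = 641.2 × 4.086 = 2620 THz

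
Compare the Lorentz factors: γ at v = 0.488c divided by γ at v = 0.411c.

γ₁ = 1/√(1 - 0.488²) = 1.1457
γ₂ = 1/√(1 - 0.411²) = 1.0969
γ₁/γ₂ = 1.1457/1.0969 = 1.044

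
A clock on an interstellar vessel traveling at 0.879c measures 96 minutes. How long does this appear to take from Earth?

Proper time Δt₀ = 96 minutes
γ = 1/√(1 - 0.879²) = 2.097
Δt = γΔt₀ = 2.097 × 96 = 201.3 minutes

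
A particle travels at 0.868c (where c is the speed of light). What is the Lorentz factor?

v/c = 0.868, so (v/c)² = 0.753424
1 - (v/c)² = 0.246576
γ = 1/√(0.246576) = 2.014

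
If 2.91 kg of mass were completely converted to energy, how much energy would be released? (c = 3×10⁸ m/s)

Using E = mc²:
c² = (3×10⁸)² = 9×10¹⁶ m²/s²
E = 2.91 × 9×10¹⁶ = 2.619×10¹⁷ J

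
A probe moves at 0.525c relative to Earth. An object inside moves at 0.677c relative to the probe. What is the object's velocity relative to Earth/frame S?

u = (u' + v)/(1 + u'v/c²)
Numerator: 0.677 + 0.525 = 1.202
Denominator: 1 + 0.355425 = 1.355425
u = 1.202/1.355425 = 0.8868c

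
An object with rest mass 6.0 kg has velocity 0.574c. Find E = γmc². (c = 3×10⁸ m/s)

γ = 1/√(1 - 0.574²) = 1.22122
mc² = 6.0 × (3×10⁸)² = 5.400×10¹⁷ J
E = γmc² = 1.22122 × 5.400×10¹⁷ = 6.595×10¹⁷ J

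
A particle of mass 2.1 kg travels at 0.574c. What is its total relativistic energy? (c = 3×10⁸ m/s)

γ = 1/√(1 - 0.574²) = 1.221
mc² = 2.1 × (3×10⁸)² = 1.890×10¹⁷ J
E = γmc² = 1.221 × 1.890×10¹⁷ = 2.308×10¹⁷ J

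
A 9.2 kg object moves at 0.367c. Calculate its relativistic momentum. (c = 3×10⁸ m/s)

γ = 1/√(1 - 0.367²) = 1.075
v = 0.367 × 3×10⁸ = 1.101×10⁸ m/s
p = γmv = 1.075 × 9.2 × 1.101×10⁸ = 1.089×10⁹ kg·m/s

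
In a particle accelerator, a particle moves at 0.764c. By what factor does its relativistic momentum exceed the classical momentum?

p_rel = γmv, p_class = mv
Ratio = γ = 1/√(1 - 0.764²)
= 1/√(0.416304) = 1.550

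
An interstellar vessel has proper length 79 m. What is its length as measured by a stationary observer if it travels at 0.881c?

Proper length L₀ = 79 m
γ = 1/√(1 - 0.881²) = 2.1136
L = L₀/γ = 79/2.1136 = 37.38 m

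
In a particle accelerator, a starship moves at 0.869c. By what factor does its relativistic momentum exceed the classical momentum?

p_rel = γmv, p_class = mv
Ratio = γ = 1/√(1 - 0.869²)
= 1/√(0.244839) = 2.021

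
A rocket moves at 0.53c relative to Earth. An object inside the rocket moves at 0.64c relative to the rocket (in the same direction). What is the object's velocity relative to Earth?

u = (u' + v)/(1 + u'v/c²)
Numerator: 0.64 + 0.53 = 1.17
Denominator: 1 + 0.3392 = 1.3392
u = 1.17/1.3392 = 0.8737c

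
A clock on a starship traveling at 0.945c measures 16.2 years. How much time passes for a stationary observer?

Proper time Δt₀ = 16.2 years
γ = 1/√(1 - 0.945²) = 3.0574
Δt = γΔt₀ = 3.0574 × 16.2 = 49.53 years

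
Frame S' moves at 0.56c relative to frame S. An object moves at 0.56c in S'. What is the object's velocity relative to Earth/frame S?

u = (u' + v)/(1 + u'v/c²)
Numerator: 0.56 + 0.56 = 1.12
Denominator: 1 + 0.3136 = 1.3136
u = 1.12/1.3136 = 0.8526c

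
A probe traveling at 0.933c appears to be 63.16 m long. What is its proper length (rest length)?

Contracted length L = 63.16 m
γ = 1/√(1 - 0.933²) = 2.779
L₀ = γL = 2.779 × 63.16 = 175.5 m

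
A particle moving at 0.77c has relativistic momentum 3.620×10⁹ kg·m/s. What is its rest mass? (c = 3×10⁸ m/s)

γ = 1/√(1 - 0.77²) = 1.5673
v = 0.77 × 3×10⁸ = 2.310×10⁸ m/s
m = p/(γv) = 3.620×10⁹/(1.5673 × 2.310×10⁸) = 9.999 kg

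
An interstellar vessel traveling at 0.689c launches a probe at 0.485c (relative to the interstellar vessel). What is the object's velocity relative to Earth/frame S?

u = (u' + v)/(1 + u'v/c²)
Numerator: 0.485 + 0.689 = 1.174
Denominator: 1 + 0.334165 = 1.334165
u = 1.174/1.334165 = 0.8800c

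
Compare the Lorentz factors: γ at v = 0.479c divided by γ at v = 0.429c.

γ₁ = 1/√(1 - 0.479²) = 1.139
γ₂ = 1/√(1 - 0.429²) = 1.107
γ₁/γ₂ = 1.139/1.107 = 1.029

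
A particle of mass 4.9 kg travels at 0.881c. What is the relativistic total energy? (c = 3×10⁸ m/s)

γ = 1/√(1 - 0.881²) = 2.1136
mc² = 4.9 × (3×10⁸)² = 4.410×10¹⁷ J
E = γmc² = 2.1136 × 4.410×10¹⁷ = 9.321×10¹⁷ J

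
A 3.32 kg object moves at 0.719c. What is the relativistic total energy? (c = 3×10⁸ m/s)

γ = 1/√(1 - 0.719²) = 1.4388
mc² = 3.32 × (3×10⁸)² = 2.988×10¹⁷ J
E = γmc² = 1.4388 × 2.988×10¹⁷ = 4.299×10¹⁷ J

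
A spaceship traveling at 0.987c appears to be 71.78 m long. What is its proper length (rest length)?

Contracted length L = 71.78 m
γ = 1/√(1 - 0.987²) = 6.222
L₀ = γL = 6.222 × 71.78 = 446.6 m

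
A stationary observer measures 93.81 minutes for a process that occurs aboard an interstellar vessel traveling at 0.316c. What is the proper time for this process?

Dilated time Δt = 93.81 minutes
γ = 1/√(1 - 0.316²) = 1.054
Δt₀ = Δt/γ = 93.81/1.054 = 89.00 minutes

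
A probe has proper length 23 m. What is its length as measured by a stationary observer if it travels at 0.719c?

Proper length L₀ = 23 m
γ = 1/√(1 - 0.719²) = 1.4388
L = L₀/γ = 23/1.4388 = 15.99 m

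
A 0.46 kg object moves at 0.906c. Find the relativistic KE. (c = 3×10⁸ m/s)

γ = 1/√(1 - 0.906²) = 2.3625
γ - 1 = 1.3625
KE = (γ-1)mc² = 1.3625 × 0.46 × (3×10⁸)² = 5.641×10¹⁶ J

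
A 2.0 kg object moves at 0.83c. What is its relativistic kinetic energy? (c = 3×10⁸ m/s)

γ = 1/√(1 - 0.83²) = 1.7929
γ - 1 = 0.7929
KE = (γ-1)mc² = 0.7929 × 2.0 × (3×10⁸)² = 1.427×10¹⁷ J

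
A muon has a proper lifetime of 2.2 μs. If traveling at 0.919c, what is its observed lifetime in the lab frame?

Proper lifetime τ₀ = 2.2 μs
γ = 1/√(1 - 0.919²) = 2.5364
τ = γτ₀ = 2.5364 × 2.2 μs = 5.580 μs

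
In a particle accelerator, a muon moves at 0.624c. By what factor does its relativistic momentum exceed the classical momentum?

p_rel = γmv, p_class = mv
Ratio = γ = 1/√(1 - 0.624²)
= 1/√(0.610624) = 1.280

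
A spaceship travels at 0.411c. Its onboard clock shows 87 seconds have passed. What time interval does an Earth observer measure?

Proper time Δt₀ = 87 seconds
γ = 1/√(1 - 0.411²) = 1.0969
Δt = γΔt₀ = 1.0969 × 87 = 95.43 seconds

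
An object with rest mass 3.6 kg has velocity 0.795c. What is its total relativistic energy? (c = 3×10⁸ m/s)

γ = 1/√(1 - 0.795²) = 1.6485
mc² = 3.6 × (3×10⁸)² = 3.240×10¹⁷ J
E = γmc² = 1.6485 × 3.240×10¹⁷ = 5.341×10¹⁷ J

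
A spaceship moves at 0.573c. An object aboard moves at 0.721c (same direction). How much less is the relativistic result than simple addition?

Classical: u' + v = 0.721 + 0.573 = 1.294c
Relativistic: u = (0.721 + 0.573)/(1 + 0.413133) = 1.294/1.413133 = 0.9157c
Difference: 1.294 - 0.9157 = 0.3783c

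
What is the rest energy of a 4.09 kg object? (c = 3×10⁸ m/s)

c² = (3×10⁸)² = 9.000×10¹⁶ m²/s²
E₀ = mc² = 4.09 × 9.000×10¹⁶ = 3.681×10¹⁷ J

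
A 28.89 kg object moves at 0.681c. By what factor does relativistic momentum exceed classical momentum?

p_rel = γmv, p_class = mv
Ratio = γ = 1/√(1 - 0.681²) = 1.366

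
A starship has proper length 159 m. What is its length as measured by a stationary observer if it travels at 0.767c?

Proper length L₀ = 159 m
γ = 1/√(1 - 0.767²) = 1.5585
L = L₀/γ = 159/1.5585 = 102.0 m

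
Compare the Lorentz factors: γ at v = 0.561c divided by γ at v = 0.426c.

γ₁ = 1/√(1 - 0.561²) = 1.208
γ₂ = 1/√(1 - 0.426²) = 1.105
γ₁/γ₂ = 1.208/1.105 = 1.093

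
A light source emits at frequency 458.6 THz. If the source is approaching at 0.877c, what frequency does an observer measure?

β = v/c = 0.877
(1+β)/(1-β) = 1.877/0.123 = 15.26
Doppler factor = √(15.26) = 3.906
f_obs = 458.6 × 3.906 = 1791 THz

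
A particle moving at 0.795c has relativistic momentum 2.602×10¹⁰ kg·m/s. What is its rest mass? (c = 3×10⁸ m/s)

γ = 1/√(1 - 0.795²) = 1.6485
v = 0.795 × 3×10⁸ = 2.385×10⁸ m/s
m = p/(γv) = 2.602×10¹⁰/(1.6485 × 2.385×10⁸) = 66.18 kg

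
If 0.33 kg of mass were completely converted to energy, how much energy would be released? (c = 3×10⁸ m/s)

Using E = mc²:
c² = (3×10⁸)² = 9×10¹⁶ m²/s²
E = 0.33 × 9×10¹⁶ = 2.970×10¹⁶ J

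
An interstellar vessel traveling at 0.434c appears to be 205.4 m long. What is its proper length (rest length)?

Contracted length L = 205.4 m
γ = 1/√(1 - 0.434²) = 1.110
L₀ = γL = 1.110 × 205.4 = 228.0 m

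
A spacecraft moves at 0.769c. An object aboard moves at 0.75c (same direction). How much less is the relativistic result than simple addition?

Classical: u' + v = 0.75 + 0.769 = 1.519c
Relativistic: u = (0.75 + 0.769)/(1 + 0.57675) = 1.519/1.57675 = 0.9634c
Difference: 1.519 - 0.9634 = 0.5556c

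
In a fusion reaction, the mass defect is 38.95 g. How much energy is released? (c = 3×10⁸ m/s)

Convert mass defect: Δm = 38.95 g = 0.03895 kg
E = Δm·c² = 0.03895 × (3×10⁸)²
= 0.03895 × 9×10¹⁶ = 3.506×10¹⁵ J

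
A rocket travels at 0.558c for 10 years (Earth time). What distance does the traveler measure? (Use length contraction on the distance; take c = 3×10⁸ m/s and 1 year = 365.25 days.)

Earth distance: d = v × t = 0.558c × 10 yr = 5.283×10¹⁶ m
γ = 1.205
d' = d/γ = 5.283×10¹⁶/1.205 = 4.384×10¹⁶ m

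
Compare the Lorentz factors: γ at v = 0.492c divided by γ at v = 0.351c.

γ₁ = 1/√(1 - 0.492²) = 1.149
γ₂ = 1/√(1 - 0.351²) = 1.068
γ₁/γ₂ = 1.149/1.068 = 1.076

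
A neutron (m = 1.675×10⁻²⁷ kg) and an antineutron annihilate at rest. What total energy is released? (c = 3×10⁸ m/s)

Both particles have the same rest mass, so total mass = 2m
E = 2m·c² = 2 × 1.675×10⁻²⁷ × (3×10⁸)²
= 2 × 1.675×10⁻²⁷ × 9×10¹⁶
= 3.015×10⁻¹⁰ J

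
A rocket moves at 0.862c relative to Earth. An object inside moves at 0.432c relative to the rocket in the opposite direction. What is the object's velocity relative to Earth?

Object's velocity in rocket frame is u' = -0.432c
u = (u' + v)/(1 + u'v/c²) = (v - 0.432)/(1 - 0.432·v/c²)
Numerator: 0.862 - 0.432 = 0.43
Denominator: 1 - 0.372384 = 0.627616
u = 0.43/0.627616 = 0.6851c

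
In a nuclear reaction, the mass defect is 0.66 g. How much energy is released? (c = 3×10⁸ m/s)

Convert mass defect: Δm = 0.66 g = 0.00066 kg
E = Δm·c² = 0.00066 × (3×10⁸)²
= 0.00066 × 9×10¹⁶ = 5.940×10¹³ J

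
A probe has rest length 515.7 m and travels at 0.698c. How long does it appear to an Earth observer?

Proper length L₀ = 515.7 m
γ = 1/√(1 - 0.698²) = 1.3965
L = L₀/γ = 515.7/1.3965 = 369.3 m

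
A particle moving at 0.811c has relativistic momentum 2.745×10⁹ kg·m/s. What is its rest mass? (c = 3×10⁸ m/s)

γ = 1/√(1 - 0.811²) = 1.7093
v = 0.811 × 3×10⁸ = 2.433×10⁸ m/s
m = p/(γv) = 2.745×10⁹/(1.7093 × 2.433×10⁸) = 6.601 kg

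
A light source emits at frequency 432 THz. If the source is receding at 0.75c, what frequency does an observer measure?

β = v/c = 0.75
(1-β)/(1+β) = 0.25/1.75 = 0.1429
Doppler factor = √(0.1429) = 0.3780
f_obs = 432 × 0.3780 = 163.3 THz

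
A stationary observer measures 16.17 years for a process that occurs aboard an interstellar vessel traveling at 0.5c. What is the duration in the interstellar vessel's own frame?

Dilated time Δt = 16.17 years
γ = 1/√(1 - 0.5²) = 1.155
Δt₀ = Δt/γ = 16.17/1.155 = 14.00 years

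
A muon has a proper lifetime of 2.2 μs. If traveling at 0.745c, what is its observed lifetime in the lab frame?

Proper lifetime τ₀ = 2.2 μs
γ = 1/√(1 - 0.745²) = 1.499
τ = γτ₀ = 1.499 × 2.2 μs = 3.298 μs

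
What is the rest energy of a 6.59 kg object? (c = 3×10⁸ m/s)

c² = (3×10⁸)² = 9.000×10¹⁶ m²/s²
E₀ = mc² = 6.59 × 9.000×10¹⁶ = 5.931×10¹⁷ J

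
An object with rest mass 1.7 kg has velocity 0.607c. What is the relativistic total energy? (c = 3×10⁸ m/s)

γ = 1/√(1 - 0.607²) = 1.258
mc² = 1.7 × (3×10⁸)² = 1.530×10¹⁷ J
E = γmc² = 1.258 × 1.530×10¹⁷ = 1.925×10¹⁷ J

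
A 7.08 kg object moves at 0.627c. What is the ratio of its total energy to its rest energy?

E = γmc², E₀ = mc²
E/E₀ = γ = 1/√(1 - 0.627²) = 1.284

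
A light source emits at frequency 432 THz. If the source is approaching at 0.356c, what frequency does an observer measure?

β = v/c = 0.356
(1+β)/(1-β) = 1.356/0.644 = 2.1056
Doppler factor = √(2.1056) = 1.4511
f_obs = 432 × 1.4511 = 626.9 THz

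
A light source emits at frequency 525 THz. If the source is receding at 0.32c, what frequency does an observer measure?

β = v/c = 0.32
(1-β)/(1+β) = 0.68/1.32 = 0.51515
Doppler factor = √(0.51515) = 0.7177
f_obs = 525 × 0.7177 = 376.8 THz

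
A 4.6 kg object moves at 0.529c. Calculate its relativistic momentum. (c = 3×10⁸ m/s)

γ = 1/√(1 - 0.529²) = 1.17838
v = 0.529 × 3×10⁸ = 1.587×10⁸ m/s
p = γmv = 1.17838 × 4.6 × 1.587×10⁸ = 8.602×10⁸ kg·m/s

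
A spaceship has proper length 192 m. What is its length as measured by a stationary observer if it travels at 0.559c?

Proper length L₀ = 192 m
γ = 1/√(1 - 0.559²) = 1.206
L = L₀/γ = 192/1.206 = 159.2 m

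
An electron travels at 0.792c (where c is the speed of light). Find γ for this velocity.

v/c = 0.792, so (v/c)² = 0.627264
1 - (v/c)² = 0.372736
γ = 1/√(0.372736) = 1.638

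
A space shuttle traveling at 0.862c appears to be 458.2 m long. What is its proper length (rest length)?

Contracted length L = 458.2 m
γ = 1/√(1 - 0.862²) = 1.9727
L₀ = γL = 1.9727 × 458.2 = 903.9 m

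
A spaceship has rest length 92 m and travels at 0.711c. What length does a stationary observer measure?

Proper length L₀ = 92 m
γ = 1/√(1 - 0.711²) = 1.4221
L = L₀/γ = 92/1.4221 = 64.69 m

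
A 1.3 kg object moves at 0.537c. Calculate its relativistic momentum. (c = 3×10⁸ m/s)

γ = 1/√(1 - 0.537²) = 1.1854
v = 0.537 × 3×10⁸ = 1.611×10⁸ m/s
p = γmv = 1.1854 × 1.3 × 1.611×10⁸ = 2.483×10⁸ kg·m/s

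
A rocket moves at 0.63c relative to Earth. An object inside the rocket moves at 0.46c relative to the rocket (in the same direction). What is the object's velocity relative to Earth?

u = (u' + v)/(1 + u'v/c²)
Numerator: 0.46 + 0.63 = 1.09
Denominator: 1 + 0.2898 = 1.2898
u = 1.09/1.2898 = 0.8451c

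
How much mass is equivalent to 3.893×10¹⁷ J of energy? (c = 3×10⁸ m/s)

From E = mc², we get m = E/c²
c² = (3×10⁸)² = 9×10¹⁶ m²/s²
m = 3.893×10¹⁷ / 9×10¹⁶ = 4.326 kg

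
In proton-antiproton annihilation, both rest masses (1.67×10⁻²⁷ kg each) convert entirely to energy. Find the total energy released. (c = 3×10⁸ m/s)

Both particles have the same rest mass, so total mass = 2m
E = 2m·c² = 2 × 1.67×10⁻²⁷ × (3×10⁸)²
= 2 × 1.67×10⁻²⁷ × 9×10¹⁶
= 3.006×10⁻¹⁰ J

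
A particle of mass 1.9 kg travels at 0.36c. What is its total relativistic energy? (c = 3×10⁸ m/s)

γ = 1/√(1 - 0.36²) = 1.072
mc² = 1.9 × (3×10⁸)² = 1.710×10¹⁷ J
E = γmc² = 1.072 × 1.710×10¹⁷ = 1.833×10¹⁷ J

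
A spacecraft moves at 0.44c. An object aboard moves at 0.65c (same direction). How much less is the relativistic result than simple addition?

Classical: u' + v = 0.65 + 0.44 = 1.09c
Relativistic: u = (0.65 + 0.44)/(1 + 0.286) = 1.09/1.286 = 0.8476c
Difference: 1.09 - 0.8476 = 0.2424c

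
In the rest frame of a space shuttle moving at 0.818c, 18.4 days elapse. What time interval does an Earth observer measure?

Proper time Δt₀ = 18.4 days
γ = 1/√(1 - 0.818²) = 1.7385
Δt = γΔt₀ = 1.7385 × 18.4 = 31.99 days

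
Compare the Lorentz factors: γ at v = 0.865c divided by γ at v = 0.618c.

γ₁ = 1/√(1 - 0.865²) = 1.993
γ₂ = 1/√(1 - 0.618²) = 1.272
γ₁/γ₂ = 1.993/1.272 = 1.567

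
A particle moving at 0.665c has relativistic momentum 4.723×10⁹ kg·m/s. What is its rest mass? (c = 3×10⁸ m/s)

γ = 1/√(1 - 0.665²) = 1.339
v = 0.665 × 3×10⁸ = 1.995×10⁸ m/s
m = p/(γv) = 4.723×10⁹/(1.339 × 1.995×10⁸) = 17.68 kg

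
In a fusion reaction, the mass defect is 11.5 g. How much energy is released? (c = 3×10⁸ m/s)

Convert mass defect: Δm = 11.5 g = 0.0115 kg
E = Δm·c² = 0.0115 × (3×10⁸)²
= 0.0115 × 9×10¹⁶ = 1.035×10¹⁵ J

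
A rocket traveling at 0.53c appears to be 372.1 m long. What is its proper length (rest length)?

Contracted length L = 372.1 m
γ = 1/√(1 - 0.53²) = 1.1792
L₀ = γL = 1.1792 × 372.1 = 438.8 m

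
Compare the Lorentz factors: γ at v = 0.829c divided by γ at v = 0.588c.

γ₁ = 1/√(1 - 0.829²) = 1.7881
γ₂ = 1/√(1 - 0.588²) = 1.2363
γ₁/γ₂ = 1.7881/1.2363 = 1.446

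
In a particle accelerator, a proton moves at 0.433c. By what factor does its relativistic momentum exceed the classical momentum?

p_rel = γmv, p_class = mv
Ratio = γ = 1/√(1 - 0.433²)
= 1/√(0.812511) = 1.109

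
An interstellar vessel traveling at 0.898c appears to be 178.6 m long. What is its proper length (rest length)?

Contracted length L = 178.6 m
γ = 1/√(1 - 0.898²) = 2.2728
L₀ = γL = 2.2728 × 178.6 = 405.9 m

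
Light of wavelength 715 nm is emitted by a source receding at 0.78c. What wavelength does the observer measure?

β = 0.78
Wavelength Doppler factor = √(1.78/0.22) = √(8.091) = 2.8445
λ_obs = 715 × 2.8445 = 2034 nm (redshift)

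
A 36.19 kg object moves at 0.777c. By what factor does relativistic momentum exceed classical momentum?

p_rel = γmv, p_class = mv
Ratio = γ = 1/√(1 - 0.777²) = 1.589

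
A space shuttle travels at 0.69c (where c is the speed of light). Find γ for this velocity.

v/c = 0.69, so (v/c)² = 0.4761
1 - (v/c)² = 0.5239
γ = 1/√(0.5239) = 1.382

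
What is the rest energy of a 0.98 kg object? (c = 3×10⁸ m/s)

c² = (3×10⁸)² = 9.000×10¹⁶ m²/s²
E₀ = mc² = 0.98 × 9.000×10¹⁶ = 8.820×10¹⁶ J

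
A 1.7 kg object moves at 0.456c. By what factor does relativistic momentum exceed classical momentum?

p_rel = γmv, p_class = mv
Ratio = γ = 1/√(1 - 0.456²) = 1.124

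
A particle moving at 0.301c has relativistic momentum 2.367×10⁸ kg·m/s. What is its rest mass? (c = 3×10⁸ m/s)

γ = 1/√(1 - 0.301²) = 1.0486
v = 0.301 × 3×10⁸ = 9.030×10⁷ m/s
m = p/(γv) = 2.367×10⁸/(1.0486 × 9.030×10⁷) = 2.500 kg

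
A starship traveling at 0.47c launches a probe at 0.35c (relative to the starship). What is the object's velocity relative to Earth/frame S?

u = (u' + v)/(1 + u'v/c²)
Numerator: 0.35 + 0.47 = 0.82
Denominator: 1 + 0.1645 = 1.1645
u = 0.82/1.1645 = 0.7042c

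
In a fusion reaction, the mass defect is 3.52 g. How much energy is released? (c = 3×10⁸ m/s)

Convert mass defect: Δm = 3.52 g = 0.00352 kg
E = Δm·c² = 0.00352 × (3×10⁸)²
= 0.00352 × 9×10¹⁶ = 3.168×10¹⁴ J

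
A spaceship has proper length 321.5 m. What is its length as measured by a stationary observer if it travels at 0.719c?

Proper length L₀ = 321.5 m
γ = 1/√(1 - 0.719²) = 1.439
L = L₀/γ = 321.5/1.439 = 223.4 m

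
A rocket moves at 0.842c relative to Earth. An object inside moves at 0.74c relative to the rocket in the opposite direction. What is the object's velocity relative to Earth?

Object's velocity in rocket frame is u' = -0.74c
u = (u' + v)/(1 + u'v/c²) = (v - 0.74)/(1 - 0.74·v/c²)
Numerator: 0.842 - 0.74 = 0.102
Denominator: 1 - 0.62308 = 0.37692
u = 0.102/0.37692 = 0.2706c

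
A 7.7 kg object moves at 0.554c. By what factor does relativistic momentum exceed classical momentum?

p_rel = γmv, p_class = mv
Ratio = γ = 1/√(1 - 0.554²) = 1.201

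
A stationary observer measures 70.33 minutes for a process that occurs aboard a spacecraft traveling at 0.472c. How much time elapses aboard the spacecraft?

Dilated time Δt = 70.33 minutes
γ = 1/√(1 - 0.472²) = 1.1343
Δt₀ = Δt/γ = 70.33/1.1343 = 62.00 minutes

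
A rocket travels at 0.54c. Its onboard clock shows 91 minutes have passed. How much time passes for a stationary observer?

Proper time Δt₀ = 91 minutes
γ = 1/√(1 - 0.54²) = 1.188
Δt = γΔt₀ = 1.188 × 91 = 108.1 minutes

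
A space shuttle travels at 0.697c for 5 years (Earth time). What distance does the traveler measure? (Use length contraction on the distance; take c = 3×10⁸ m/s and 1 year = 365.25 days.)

Earth distance: d = v × t = 0.697c × 5 yr = 3.2993×10¹⁶ m
γ = 1.3946
d' = d/γ = 3.2993×10¹⁶/1.3946 = 2.366×10¹⁶ m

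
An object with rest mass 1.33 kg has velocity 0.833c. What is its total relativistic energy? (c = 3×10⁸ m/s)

γ = 1/√(1 - 0.833²) = 1.807
mc² = 1.33 × (3×10⁸)² = 1.197×10¹⁷ J
E = γmc² = 1.807 × 1.197×10¹⁷ = 2.163×10¹⁷ J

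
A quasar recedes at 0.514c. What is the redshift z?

β = 0.514
(1+β)/(1-β) = 1.514/0.486 = 3.115
√(3.115) = 1.765
z = 1.765 - 1 = 0.7650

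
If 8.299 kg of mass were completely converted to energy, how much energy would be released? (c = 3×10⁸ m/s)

Using E = mc²:
c² = (3×10⁸)² = 9×10¹⁶ m²/s²
E = 8.299 × 9×10¹⁶ = 7.469×10¹⁷ J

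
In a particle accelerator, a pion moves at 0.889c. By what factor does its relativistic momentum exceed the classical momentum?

p_rel = γmv, p_class = mv
Ratio = γ = 1/√(1 - 0.889²)
= 1/√(0.209679) = 2.184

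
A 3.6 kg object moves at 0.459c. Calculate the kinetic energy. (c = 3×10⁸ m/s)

γ = 1/√(1 - 0.459²) = 1.1256
γ - 1 = 0.1256
KE = (γ-1)mc² = 0.1256 × 3.6 × (3×10⁸)² = 4.069×10¹⁶ J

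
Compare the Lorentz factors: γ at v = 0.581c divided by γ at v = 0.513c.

γ₁ = 1/√(1 - 0.581²) = 1.229
γ₂ = 1/√(1 - 0.513²) = 1.165
γ₁/γ₂ = 1.229/1.165 = 1.055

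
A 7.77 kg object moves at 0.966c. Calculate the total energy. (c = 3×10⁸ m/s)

γ = 1/√(1 - 0.966²) = 3.868
mc² = 7.77 × (3×10⁸)² = 6.993×10¹⁷ J
E = γmc² = 3.868 × 6.993×10¹⁷ = 2.705×10¹⁸ J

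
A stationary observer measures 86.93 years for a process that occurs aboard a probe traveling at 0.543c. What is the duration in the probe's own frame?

Dilated time Δt = 86.93 years
γ = 1/√(1 - 0.543²) = 1.1909
Δt₀ = Δt/γ = 86.93/1.1909 = 73.00 years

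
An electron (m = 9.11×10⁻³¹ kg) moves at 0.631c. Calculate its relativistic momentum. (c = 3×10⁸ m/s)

γ = 1/√(1 - 0.631²) = 1.289
v = 0.631 × 3×10⁸ = 1.893×10⁸ m/s
p = γmv = 1.289 × 9.11×10⁻³¹ × 1.893×10⁸ = 2.223×10⁻²² kg·m/s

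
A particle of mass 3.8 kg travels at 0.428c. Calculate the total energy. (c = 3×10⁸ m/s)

γ = 1/√(1 - 0.428²) = 1.1065
mc² = 3.8 × (3×10⁸)² = 3.420×10¹⁷ J
E = γmc² = 1.1065 × 3.420×10¹⁷ = 3.784×10¹⁷ J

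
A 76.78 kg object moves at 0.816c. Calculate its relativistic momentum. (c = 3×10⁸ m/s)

γ = 1/√(1 - 0.816²) = 1.730
v = 0.816 × 3×10⁸ = 2.448×10⁸ m/s
p = γmv = 1.730 × 76.78 × 2.448×10⁸ = 3.252×10¹⁰ kg·m/s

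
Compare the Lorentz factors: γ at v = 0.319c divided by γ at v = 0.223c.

γ₁ = 1/√(1 - 0.319²) = 1.0551
γ₂ = 1/√(1 - 0.223²) = 1.0258
γ₁/γ₂ = 1.0551/1.0258 = 1.029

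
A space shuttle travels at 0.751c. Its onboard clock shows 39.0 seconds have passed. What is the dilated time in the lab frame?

Proper time Δt₀ = 39.0 seconds
γ = 1/√(1 - 0.751²) = 1.51446
Δt = γΔt₀ = 1.51446 × 39.0 = 59.06 seconds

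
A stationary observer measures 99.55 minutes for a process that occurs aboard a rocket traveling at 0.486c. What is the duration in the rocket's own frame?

Dilated time Δt = 99.55 minutes
γ = 1/√(1 - 0.486²) = 1.1442
Δt₀ = Δt/γ = 99.55/1.1442 = 87.00 minutes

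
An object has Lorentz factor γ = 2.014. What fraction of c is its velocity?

From γ = 1/√(1 - v²/c²):
1/γ² = 1/2.014² = 0.2465
v²/c² = 1 - 0.2465 = 0.7535
v/c = √(0.7535) = 0.8680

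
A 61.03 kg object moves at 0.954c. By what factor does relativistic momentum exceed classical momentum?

p_rel = γmv, p_class = mv
Ratio = γ = 1/√(1 - 0.954²) = 3.335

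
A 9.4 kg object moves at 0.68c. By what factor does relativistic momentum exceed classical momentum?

p_rel = γmv, p_class = mv
Ratio = γ = 1/√(1 - 0.68²) = 1.364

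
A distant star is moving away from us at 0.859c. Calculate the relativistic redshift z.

β = 0.859
(1+β)/(1-β) = 1.859/0.141 = 13.184
√(13.184) = 3.631
z = 3.631 - 1 = 2.631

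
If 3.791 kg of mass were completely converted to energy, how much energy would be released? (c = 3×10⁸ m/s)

Using E = mc²:
c² = (3×10⁸)² = 9×10¹⁶ m²/s²
E = 3.791 × 9×10¹⁶ = 3.412×10¹⁷ J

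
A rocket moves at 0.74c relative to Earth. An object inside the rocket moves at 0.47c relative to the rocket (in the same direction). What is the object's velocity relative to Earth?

u = (u' + v)/(1 + u'v/c²)
Numerator: 0.47 + 0.74 = 1.21
Denominator: 1 + 0.3478 = 1.3478
u = 1.21/1.3478 = 0.8978c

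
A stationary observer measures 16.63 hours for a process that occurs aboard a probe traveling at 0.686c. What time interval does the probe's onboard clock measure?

Dilated time Δt = 16.63 hours
γ = 1/√(1 - 0.686²) = 1.374
Δt₀ = Δt/γ = 16.63/1.374 = 12.10 hours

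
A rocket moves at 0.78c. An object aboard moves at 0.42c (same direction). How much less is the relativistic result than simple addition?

Classical: u' + v = 0.42 + 0.78 = 1.2c
Relativistic: u = (0.42 + 0.78)/(1 + 0.3276) = 1.2/1.3276 = 0.9039c
Difference: 1.2 - 0.9039 = 0.2961c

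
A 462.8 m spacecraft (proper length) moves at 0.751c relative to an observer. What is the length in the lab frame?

Proper length L₀ = 462.8 m
γ = 1/√(1 - 0.751²) = 1.5145
L = L₀/γ = 462.8/1.5145 = 305.6 m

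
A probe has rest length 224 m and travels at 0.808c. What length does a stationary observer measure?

Proper length L₀ = 224 m
γ = 1/√(1 - 0.808²) = 1.697
L = L₀/γ = 224/1.697 = 132.0 m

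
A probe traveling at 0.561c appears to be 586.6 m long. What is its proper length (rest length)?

Contracted length L = 586.6 m
γ = 1/√(1 - 0.561²) = 1.208
L₀ = γL = 1.208 × 586.6 = 708.6 m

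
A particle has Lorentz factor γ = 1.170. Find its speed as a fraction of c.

From γ = 1/√(1 - v²/c²):
1/γ² = 1/1.170² = 0.7305
v²/c² = 1 - 0.7305 = 0.2695
v/c = √(0.2695) = 0.5191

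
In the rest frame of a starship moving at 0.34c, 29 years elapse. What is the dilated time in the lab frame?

Proper time Δt₀ = 29 years
γ = 1/√(1 - 0.34²) = 1.0633
Δt = γΔt₀ = 1.0633 × 29 = 30.84 years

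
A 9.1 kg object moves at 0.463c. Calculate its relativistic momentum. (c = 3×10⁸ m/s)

γ = 1/√(1 - 0.463²) = 1.128
v = 0.463 × 3×10⁸ = 1.389×10⁸ m/s
p = γmv = 1.128 × 9.1 × 1.389×10⁸ = 1.426×10⁹ kg·m/s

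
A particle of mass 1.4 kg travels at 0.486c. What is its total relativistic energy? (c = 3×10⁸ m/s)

γ = 1/√(1 - 0.486²) = 1.1442
mc² = 1.4 × (3×10⁸)² = 1.260×10¹⁷ J
E = γmc² = 1.1442 × 1.260×10¹⁷ = 1.442×10¹⁷ J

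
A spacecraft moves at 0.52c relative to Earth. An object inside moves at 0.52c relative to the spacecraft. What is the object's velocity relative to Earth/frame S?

u = (u' + v)/(1 + u'v/c²)
Numerator: 0.52 + 0.52 = 1.04
Denominator: 1 + 0.2704 = 1.2704
u = 1.04/1.2704 = 0.8186c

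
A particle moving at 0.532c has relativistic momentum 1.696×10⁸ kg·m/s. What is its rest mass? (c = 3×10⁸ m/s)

γ = 1/√(1 - 0.532²) = 1.181
v = 0.532 × 3×10⁸ = 1.596×10⁸ m/s
m = p/(γv) = 1.696×10⁸/(1.181 × 1.596×10⁸) = 0.8998 kg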